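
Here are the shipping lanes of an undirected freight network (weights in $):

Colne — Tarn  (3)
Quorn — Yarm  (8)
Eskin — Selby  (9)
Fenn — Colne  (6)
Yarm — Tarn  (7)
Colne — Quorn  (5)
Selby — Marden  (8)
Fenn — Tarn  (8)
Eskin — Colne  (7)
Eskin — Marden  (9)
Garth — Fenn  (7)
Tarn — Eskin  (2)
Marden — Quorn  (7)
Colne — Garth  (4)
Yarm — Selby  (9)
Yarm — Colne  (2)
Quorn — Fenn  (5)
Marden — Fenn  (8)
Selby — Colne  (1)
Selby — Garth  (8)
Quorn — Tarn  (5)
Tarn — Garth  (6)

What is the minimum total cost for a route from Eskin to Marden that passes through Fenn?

$18

Shortest Eskin→Fenn: Eskin–Tarn–Fenn = 10
Shortest Fenn→Marden: Fenn–Marden = 8
Total via Fenn: 10 + 8 = $18.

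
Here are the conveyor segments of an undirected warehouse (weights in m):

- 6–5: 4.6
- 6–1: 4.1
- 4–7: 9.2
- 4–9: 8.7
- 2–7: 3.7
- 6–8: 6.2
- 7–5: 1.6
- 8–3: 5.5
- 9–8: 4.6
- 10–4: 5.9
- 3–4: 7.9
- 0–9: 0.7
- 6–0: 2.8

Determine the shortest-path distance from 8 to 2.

16.1 m

Compare a few routes:
8 → 6 → 5 → 7 → 2: 6.2+4.6+1.6+3.7 = 16.1
8 → 9 → 0 → 6 → 5 → 7 → 2: 4.6+0.7+2.8+4.6+1.6+3.7 = 18
8 → 3 → 4 → 7 → 2: 5.5+7.9+9.2+3.7 = 26.3
8 → 9 → 4 → 7 → 2: 4.6+8.7+9.2+3.7 = 26.2
Cheapest is 8 → 6 → 5 → 7 → 2 at 16.1 m.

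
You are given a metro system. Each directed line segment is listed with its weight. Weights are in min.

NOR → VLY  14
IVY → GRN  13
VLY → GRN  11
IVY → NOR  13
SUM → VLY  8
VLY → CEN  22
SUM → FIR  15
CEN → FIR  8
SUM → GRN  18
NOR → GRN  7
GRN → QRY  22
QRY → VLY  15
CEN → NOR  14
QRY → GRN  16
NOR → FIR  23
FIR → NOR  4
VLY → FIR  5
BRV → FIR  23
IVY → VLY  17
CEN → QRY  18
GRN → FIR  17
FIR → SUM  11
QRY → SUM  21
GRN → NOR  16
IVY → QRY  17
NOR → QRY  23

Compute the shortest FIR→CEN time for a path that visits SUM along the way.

41 min

Best FIR to SUM: FIR → SUM costing 11
Best SUM to CEN: SUM → VLY → CEN costing 30
Total via SUM: 11 + 30 = 41 min.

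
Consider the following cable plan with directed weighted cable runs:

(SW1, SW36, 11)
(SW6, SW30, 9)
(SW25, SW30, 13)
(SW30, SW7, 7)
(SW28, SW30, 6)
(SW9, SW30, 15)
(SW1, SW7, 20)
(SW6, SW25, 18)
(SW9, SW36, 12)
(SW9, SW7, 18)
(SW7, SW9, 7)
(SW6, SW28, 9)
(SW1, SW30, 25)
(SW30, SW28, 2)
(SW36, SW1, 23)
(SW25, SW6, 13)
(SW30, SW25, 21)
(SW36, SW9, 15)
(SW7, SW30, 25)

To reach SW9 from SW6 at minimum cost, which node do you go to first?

Candidate routes:
SW6 → SW30 → SW7 → SW9: 9+7+7 = 23
SW6 → SW25 → SW30 → SW7 → SW9: 18+13+7+7 = 45
SW6 → SW28 → SW30 → SW7 → SW9: 9+6+7+7 = 29
Cheapest is SW6 → SW30 → SW7 → SW9 at 23.
So from SW6 the first move is to SW30.

SW30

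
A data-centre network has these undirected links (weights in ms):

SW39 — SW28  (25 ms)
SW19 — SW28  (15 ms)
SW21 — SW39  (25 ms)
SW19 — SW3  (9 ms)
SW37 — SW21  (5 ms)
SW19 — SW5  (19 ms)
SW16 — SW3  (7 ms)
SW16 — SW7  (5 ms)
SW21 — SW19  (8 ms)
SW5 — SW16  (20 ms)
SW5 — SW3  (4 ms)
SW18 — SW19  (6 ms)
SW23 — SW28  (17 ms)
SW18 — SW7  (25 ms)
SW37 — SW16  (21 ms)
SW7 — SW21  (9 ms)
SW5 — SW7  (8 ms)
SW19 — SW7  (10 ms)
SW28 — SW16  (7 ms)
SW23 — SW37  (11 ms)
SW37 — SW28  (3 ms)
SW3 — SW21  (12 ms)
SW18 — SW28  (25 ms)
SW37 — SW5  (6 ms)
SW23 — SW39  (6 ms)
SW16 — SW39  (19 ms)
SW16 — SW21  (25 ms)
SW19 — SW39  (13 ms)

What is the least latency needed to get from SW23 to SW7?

25 ms

Settle nodes by increasing distance from SW23:
SW23: 0
SW39: 6  (via SW23)
SW37: 11  (via SW23)
SW28: 14  (via SW37)
SW21: 16  (via SW37)
SW5: 17  (via SW37)
SW19: 19  (via SW39)
SW16: 21  (via SW28)
SW3: 21  (via SW5)
SW18: 25  (via SW19)
SW7: 25  (via SW21)
Shortest route: SW23–SW37–SW21–SW7 = 25 ms.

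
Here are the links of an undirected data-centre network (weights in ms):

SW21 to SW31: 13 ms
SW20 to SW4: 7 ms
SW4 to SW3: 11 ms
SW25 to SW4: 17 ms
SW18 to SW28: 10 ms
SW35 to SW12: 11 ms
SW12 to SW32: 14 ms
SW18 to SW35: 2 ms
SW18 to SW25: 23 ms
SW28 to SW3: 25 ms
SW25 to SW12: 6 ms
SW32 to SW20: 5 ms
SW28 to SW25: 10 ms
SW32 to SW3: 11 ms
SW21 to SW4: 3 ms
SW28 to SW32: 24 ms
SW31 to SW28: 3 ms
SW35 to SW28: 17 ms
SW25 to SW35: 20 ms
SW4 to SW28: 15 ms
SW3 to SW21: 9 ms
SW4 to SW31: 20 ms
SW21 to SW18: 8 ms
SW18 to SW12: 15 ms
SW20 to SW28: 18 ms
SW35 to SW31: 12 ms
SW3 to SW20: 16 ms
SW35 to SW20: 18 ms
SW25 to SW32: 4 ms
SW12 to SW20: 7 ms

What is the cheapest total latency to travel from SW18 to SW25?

19 ms

Compare a few routes:
SW18 - SW28 - SW25: 10+10 = 20
SW18 - SW35 - SW12 - SW25: 2+11+6 = 19
Cheapest is SW18 - SW35 - SW12 - SW25 at 19 ms.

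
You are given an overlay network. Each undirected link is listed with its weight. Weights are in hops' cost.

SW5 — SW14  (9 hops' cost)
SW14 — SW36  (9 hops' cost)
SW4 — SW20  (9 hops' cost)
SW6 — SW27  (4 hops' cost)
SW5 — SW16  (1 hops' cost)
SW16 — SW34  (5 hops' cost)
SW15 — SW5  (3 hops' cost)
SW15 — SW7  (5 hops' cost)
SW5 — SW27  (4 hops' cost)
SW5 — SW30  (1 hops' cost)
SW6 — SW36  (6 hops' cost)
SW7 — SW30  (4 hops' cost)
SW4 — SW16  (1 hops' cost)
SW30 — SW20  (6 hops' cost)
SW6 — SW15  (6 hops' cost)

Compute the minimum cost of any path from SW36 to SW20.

Shortest distances from SW36:
SW36: 0
SW6: 6  (via SW36)
SW14: 9  (via SW36)
SW27: 10  (via SW6)
SW15: 12  (via SW6)
SW5: 14  (via SW27)
SW30: 15  (via SW5)
SW16: 15  (via SW5)
SW4: 16  (via SW16)
SW7: 17  (via SW15)
SW34: 20  (via SW16)
SW20: 21  (via SW30)
Shortest route: SW36–SW6–SW27–SW5–SW30–SW20 = 21 hops' cost.

21 hops' cost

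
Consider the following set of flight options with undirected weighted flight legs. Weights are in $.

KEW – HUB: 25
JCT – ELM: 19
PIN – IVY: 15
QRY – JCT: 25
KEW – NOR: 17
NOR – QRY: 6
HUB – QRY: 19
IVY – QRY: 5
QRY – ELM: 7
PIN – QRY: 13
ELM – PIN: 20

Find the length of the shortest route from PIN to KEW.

Candidate routes:
PIN - IVY - QRY - NOR - KEW: 15+5+6+17 = 43
PIN - QRY - NOR - KEW: 13+6+17 = 36
PIN - ELM - QRY - NOR - KEW: 20+7+6+17 = 50
The minimum is $36 via PIN - QRY - NOR - KEW.

$36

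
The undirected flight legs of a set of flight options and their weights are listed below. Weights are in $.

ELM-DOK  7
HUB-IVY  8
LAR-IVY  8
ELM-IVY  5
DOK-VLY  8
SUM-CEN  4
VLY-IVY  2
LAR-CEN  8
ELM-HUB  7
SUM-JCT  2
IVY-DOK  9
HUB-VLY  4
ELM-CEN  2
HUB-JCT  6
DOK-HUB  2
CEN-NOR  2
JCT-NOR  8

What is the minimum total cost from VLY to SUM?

$12

Candidate routes:
VLY - HUB - JCT - SUM: 4+6+2 = 12
VLY - IVY - ELM - CEN - SUM: 2+5+2+4 = 13
VLY - HUB - ELM - CEN - SUM: 4+7+2+4 = 17
VLY - IVY - HUB - JCT - SUM: 2+8+6+2 = 18
Cheapest is VLY - HUB - JCT - SUM at $12.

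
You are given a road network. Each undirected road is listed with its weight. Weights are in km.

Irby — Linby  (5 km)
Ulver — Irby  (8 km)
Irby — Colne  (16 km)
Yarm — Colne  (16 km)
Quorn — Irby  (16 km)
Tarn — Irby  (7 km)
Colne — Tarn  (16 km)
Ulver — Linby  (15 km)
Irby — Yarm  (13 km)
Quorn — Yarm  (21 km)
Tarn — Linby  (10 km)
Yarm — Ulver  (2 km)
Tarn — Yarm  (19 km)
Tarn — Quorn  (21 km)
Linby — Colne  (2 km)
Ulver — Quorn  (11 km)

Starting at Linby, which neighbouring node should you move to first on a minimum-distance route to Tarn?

Tarn

Candidate routes:
Linby - Irby - Tarn: 5+7 = 12
Linby - Colne - Tarn: 2+16 = 18
Linby - Tarn: 10 = 10
The minimum is 10 km via Linby - Tarn.
So from Linby the first move is to Tarn.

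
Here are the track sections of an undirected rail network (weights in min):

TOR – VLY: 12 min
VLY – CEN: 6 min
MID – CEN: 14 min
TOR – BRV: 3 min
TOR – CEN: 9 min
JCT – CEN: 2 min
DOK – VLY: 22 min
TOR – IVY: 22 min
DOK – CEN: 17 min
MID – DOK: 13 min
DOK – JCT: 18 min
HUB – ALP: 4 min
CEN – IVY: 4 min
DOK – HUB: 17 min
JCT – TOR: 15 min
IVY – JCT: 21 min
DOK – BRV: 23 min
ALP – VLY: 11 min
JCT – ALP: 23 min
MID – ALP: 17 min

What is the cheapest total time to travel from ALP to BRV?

26 min

Settle nodes by increasing distance from ALP:
ALP: 0
HUB: 4  (via ALP)
VLY: 11  (via ALP)
CEN: 17  (via VLY)
MID: 17  (via ALP)
JCT: 19  (via CEN)
DOK: 21  (via HUB)
IVY: 21  (via CEN)
TOR: 23  (via VLY)
BRV: 26  (via TOR)
Shortest route: ALP–VLY–TOR–BRV = 26 min.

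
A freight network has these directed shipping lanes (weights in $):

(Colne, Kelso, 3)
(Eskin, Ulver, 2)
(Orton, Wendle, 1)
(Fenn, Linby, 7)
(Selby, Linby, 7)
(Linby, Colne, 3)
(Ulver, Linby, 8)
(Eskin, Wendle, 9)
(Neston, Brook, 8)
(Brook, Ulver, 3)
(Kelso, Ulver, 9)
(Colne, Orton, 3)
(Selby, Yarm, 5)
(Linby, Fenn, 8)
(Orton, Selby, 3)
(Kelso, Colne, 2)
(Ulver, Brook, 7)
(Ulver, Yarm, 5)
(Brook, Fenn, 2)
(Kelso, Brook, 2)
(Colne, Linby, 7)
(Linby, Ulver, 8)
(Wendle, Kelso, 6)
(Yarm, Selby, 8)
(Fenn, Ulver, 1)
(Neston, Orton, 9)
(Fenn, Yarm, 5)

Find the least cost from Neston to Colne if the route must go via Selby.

$22

Shortest Neston→Selby: Neston–Orton–Selby = 12
Best Selby to Colne: Selby–Linby–Colne costing 10
Total via Selby: 12 + 10 = $22.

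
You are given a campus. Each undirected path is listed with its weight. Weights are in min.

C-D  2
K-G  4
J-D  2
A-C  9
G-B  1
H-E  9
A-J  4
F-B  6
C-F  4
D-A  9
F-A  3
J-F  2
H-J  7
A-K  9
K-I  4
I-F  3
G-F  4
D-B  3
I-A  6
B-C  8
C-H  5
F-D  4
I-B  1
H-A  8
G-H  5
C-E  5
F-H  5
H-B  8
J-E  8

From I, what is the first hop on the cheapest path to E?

B

Candidate routes:
I–B–D–C–E: 1+3+2+5 = 11
I–F–C–E: 3+4+5 = 12
Cheapest is I–B–D–C–E at 11 min.
So from I the first move is to B.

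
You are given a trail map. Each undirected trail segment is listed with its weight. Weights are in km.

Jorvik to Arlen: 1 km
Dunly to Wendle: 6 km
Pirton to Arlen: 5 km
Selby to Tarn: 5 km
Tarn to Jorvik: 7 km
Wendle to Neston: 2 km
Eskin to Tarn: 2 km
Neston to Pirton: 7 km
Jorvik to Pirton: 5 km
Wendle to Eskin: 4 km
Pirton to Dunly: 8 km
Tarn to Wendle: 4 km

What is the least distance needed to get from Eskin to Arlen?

10 km

Compare a few routes:
Eskin - Tarn - Jorvik - Pirton - Arlen: 2+7+5+5 = 19
Eskin - Wendle - Neston - Pirton - Arlen: 4+2+7+5 = 18
Eskin - Wendle - Tarn - Jorvik - Arlen: 4+4+7+1 = 16
Eskin - Tarn - Jorvik - Arlen: 2+7+1 = 10
The minimum is 10 km via Eskin - Tarn - Jorvik - Arlen.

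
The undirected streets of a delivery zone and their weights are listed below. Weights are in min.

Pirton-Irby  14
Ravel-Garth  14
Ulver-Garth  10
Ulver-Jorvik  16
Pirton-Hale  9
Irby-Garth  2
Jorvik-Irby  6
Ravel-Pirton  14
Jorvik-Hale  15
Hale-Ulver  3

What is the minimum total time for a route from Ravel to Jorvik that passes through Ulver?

Shortest Ravel→Ulver: Ravel–Garth–Ulver = 24
Best Ulver to Jorvik: Ulver–Jorvik costing 16
Total via Ulver: 24 + 16 = 40 min.

40 min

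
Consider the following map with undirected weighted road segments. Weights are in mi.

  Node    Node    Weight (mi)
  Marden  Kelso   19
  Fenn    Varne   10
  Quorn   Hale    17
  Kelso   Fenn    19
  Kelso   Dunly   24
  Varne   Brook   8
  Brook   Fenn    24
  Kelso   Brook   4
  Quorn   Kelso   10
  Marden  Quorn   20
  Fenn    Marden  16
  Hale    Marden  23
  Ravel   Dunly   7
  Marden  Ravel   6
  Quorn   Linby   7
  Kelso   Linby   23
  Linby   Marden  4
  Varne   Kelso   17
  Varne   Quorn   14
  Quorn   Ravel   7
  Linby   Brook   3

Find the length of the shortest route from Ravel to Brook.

Settle nodes by increasing distance from Ravel:
Ravel: 0
Marden: 6  (via Ravel)
Dunly: 7  (via Ravel)
Quorn: 7  (via Ravel)
Linby: 10  (via Marden)
Brook: 13  (via Linby)
Shortest route: Ravel → Marden → Linby → Brook = 13 mi.

13 mi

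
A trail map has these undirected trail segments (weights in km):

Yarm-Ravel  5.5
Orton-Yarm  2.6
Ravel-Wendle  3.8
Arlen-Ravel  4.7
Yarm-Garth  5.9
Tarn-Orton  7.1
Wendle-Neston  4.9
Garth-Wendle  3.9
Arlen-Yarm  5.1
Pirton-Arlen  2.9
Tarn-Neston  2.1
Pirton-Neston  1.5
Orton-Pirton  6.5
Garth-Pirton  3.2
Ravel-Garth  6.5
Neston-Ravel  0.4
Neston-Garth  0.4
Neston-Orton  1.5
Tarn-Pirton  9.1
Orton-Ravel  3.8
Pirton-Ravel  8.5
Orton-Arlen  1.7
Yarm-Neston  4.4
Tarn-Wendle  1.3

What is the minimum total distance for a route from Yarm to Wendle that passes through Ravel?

8.3 km

Shortest Yarm→Ravel: Yarm–Orton–Neston–Ravel = 4.5
Shortest Ravel→Wendle: Ravel–Wendle = 3.8
Total via Ravel: 4.5 + 3.8 = 8.3 km.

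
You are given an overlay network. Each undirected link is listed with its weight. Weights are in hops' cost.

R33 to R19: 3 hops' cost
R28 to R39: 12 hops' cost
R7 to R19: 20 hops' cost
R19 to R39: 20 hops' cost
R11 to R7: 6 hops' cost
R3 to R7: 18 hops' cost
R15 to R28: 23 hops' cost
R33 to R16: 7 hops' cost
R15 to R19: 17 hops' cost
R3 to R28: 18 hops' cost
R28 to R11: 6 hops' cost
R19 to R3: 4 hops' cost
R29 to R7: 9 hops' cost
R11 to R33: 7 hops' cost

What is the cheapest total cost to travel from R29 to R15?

42 hops' cost

Candidate routes:
R29–R7–R11–R33–R19–R15: 9+6+7+3+17 = 42
R29–R7–R11–R28–R15: 9+6+6+23 = 44
The minimum is 42 hops' cost via R29–R7–R11–R33–R19–R15.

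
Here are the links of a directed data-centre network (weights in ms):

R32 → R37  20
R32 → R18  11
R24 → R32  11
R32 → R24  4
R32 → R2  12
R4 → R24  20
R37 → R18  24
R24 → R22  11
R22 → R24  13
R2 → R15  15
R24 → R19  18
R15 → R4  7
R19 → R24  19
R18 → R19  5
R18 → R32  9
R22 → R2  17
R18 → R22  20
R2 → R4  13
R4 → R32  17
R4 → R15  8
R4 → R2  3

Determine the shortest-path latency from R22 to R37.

44 ms

Compare a few routes:
R22–R2–R4–R32–R37: 17+13+17+20 = 67
R22–R24–R32–R37: 13+11+20 = 44
The minimum is 44 ms via R22–R24–R32–R37.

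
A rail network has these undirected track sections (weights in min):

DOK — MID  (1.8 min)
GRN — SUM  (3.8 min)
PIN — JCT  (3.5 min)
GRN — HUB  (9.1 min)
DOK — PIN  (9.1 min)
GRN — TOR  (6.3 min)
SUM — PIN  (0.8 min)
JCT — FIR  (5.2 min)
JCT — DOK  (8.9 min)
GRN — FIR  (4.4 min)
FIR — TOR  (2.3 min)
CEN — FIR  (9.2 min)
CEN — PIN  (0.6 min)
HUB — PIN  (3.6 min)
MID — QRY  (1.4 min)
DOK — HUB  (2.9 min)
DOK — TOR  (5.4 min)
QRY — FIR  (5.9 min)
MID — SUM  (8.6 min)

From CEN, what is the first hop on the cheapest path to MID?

PIN

Enumerating some paths:
CEN–PIN–SUM–MID: 0.6+0.8+8.6 = 10
CEN–PIN–HUB–DOK–MID: 0.6+3.6+2.9+1.8 = 8.9
Cheapest is CEN–PIN–HUB–DOK–MID at 8.9 min.
So from CEN the first move is to PIN.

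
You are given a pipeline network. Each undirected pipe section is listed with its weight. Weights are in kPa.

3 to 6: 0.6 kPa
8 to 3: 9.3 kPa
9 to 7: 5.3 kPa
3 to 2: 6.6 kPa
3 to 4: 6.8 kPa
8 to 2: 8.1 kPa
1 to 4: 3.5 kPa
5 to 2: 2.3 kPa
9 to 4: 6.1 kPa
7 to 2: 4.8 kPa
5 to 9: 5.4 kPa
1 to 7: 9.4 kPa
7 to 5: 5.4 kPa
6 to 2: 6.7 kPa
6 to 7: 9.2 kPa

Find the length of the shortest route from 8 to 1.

19.6 kPa

Compare a few routes:
8 → 2 → 5 → 7 → 1: 8.1+2.3+5.4+9.4 = 25.2
8 → 3 → 4 → 1: 9.3+6.8+3.5 = 19.6
8 → 2 → 7 → 1: 8.1+4.8+9.4 = 22.3
8 → 2 → 3 → 4 → 1: 8.1+6.6+6.8+3.5 = 25
The minimum is 19.6 kPa via 8 → 3 → 4 → 1.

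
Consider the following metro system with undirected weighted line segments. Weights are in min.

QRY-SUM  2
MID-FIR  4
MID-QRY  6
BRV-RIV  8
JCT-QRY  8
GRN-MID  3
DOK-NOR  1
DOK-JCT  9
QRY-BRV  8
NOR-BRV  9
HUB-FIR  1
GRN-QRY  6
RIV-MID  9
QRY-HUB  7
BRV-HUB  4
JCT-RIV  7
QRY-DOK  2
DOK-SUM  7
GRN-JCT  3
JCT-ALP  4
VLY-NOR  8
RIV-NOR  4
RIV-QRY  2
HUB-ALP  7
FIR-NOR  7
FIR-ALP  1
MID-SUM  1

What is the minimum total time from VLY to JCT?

Candidate routes:
VLY–NOR–FIR–ALP–JCT: 8+7+1+4 = 20
VLY–NOR–RIV–JCT: 8+4+7 = 19
VLY–NOR–DOK–QRY–JCT: 8+1+2+8 = 19
VLY–NOR–DOK–JCT: 8+1+9 = 18
The minimum is 18 min via VLY–NOR–DOK–JCT.

18 min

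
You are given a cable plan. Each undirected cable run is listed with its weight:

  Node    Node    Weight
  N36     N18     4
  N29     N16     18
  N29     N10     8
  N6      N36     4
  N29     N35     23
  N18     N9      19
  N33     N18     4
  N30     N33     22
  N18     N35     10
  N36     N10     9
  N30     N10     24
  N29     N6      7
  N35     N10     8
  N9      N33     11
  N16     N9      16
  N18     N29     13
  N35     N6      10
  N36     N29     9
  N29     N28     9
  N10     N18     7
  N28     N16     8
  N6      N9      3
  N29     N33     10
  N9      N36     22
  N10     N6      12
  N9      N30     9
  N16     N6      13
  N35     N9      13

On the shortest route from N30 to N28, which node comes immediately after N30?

Compare a few routes:
N30 → N9 → N16 → N28: 9+16+8 = 33
N30 → N9 → N6 → N29 → N28: 9+3+7+9 = 28
The minimum is 28 via N30 → N9 → N6 → N29 → N28.
So from N30 the first move is to N9.

N9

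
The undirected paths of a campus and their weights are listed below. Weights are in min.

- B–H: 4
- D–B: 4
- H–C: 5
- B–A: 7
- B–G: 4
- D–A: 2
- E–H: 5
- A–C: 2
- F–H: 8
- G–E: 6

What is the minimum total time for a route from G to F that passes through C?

Shortest G→C: G–B–D–A–C = 12
Best C to F: C–H–F costing 13
Total via C: 12 + 13 = 25 min.

25 min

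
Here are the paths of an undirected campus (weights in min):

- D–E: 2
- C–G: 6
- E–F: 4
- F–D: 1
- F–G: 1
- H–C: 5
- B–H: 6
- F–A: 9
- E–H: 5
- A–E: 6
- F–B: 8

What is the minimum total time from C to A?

16 min

Enumerating some paths:
C - G - F - A: 6+1+9 = 16
C - G - F - E - A: 6+1+4+6 = 17
C - H - E - D - F - A: 5+5+2+1+9 = 22
Cheapest is C - G - F - A at 16 min.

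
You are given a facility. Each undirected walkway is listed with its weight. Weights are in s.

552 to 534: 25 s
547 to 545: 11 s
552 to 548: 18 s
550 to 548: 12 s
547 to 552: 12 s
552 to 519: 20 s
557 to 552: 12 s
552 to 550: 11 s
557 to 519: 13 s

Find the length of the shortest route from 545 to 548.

Compare a few routes:
545–547–552–550–548: 11+12+11+12 = 46
545–547–552–548: 11+12+18 = 41
Cheapest is 545–547–552–548 at 41 s.

41 s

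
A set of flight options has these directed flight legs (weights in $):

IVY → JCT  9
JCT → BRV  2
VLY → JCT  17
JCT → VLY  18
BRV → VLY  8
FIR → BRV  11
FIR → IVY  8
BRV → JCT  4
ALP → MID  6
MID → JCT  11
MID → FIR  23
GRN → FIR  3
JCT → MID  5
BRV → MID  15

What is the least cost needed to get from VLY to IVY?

$53

Settle nodes by increasing distance from VLY:
VLY: 0
JCT: 17  (via VLY)
BRV: 19  (via JCT)
MID: 22  (via JCT)
FIR: 45  (via MID)
IVY: 53  (via FIR)
Shortest route: VLY → JCT → MID → FIR → IVY = $53.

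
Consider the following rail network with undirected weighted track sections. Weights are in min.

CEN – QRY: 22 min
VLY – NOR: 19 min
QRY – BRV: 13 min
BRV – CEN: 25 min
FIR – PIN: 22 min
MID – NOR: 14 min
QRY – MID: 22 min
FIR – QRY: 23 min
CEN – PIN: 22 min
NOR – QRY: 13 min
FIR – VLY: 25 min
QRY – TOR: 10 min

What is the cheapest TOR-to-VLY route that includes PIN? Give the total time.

Best TOR to PIN: TOR → QRY → CEN → PIN costing 54
Best PIN to VLY: PIN → FIR → VLY costing 47
Total via PIN: 54 + 47 = 101 min.

101 min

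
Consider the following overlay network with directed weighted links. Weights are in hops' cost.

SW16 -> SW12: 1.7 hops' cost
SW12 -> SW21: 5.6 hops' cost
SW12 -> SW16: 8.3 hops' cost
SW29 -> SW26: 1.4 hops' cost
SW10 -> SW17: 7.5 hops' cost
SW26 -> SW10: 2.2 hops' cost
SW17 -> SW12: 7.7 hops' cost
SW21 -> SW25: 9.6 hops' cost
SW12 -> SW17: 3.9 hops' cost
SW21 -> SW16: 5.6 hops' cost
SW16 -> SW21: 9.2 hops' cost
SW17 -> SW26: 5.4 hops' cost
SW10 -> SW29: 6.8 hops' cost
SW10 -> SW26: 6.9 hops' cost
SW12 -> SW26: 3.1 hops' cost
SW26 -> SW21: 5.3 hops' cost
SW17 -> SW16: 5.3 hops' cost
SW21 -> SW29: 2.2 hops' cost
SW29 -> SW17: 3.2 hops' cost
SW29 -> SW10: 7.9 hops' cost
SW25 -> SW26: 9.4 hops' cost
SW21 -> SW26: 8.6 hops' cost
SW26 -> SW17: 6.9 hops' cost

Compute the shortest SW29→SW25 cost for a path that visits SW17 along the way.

23.5 hops' cost

Shortest SW29→SW17: SW29 → SW17 = 3.2
Best SW17 to SW25: SW17 → SW26 → SW21 → SW25 costing 20.3
Total via SW17: 3.2 + 20.3 = 23.5 hops' cost.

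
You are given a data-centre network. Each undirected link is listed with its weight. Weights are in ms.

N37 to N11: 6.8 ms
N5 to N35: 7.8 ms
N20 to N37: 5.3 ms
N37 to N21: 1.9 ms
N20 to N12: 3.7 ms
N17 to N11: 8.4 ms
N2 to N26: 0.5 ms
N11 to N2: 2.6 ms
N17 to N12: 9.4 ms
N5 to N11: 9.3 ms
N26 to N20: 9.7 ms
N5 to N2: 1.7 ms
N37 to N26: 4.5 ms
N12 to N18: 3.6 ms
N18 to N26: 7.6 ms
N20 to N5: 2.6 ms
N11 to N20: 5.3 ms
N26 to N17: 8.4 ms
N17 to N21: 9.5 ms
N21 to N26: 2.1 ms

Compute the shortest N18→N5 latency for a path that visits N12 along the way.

Best N18 to N12: N18 → N12 costing 3.6
Best N12 to N5: N12 → N20 → N5 costing 6.3
Total via N12: 3.6 + 6.3 = 9.9 ms.

9.9 ms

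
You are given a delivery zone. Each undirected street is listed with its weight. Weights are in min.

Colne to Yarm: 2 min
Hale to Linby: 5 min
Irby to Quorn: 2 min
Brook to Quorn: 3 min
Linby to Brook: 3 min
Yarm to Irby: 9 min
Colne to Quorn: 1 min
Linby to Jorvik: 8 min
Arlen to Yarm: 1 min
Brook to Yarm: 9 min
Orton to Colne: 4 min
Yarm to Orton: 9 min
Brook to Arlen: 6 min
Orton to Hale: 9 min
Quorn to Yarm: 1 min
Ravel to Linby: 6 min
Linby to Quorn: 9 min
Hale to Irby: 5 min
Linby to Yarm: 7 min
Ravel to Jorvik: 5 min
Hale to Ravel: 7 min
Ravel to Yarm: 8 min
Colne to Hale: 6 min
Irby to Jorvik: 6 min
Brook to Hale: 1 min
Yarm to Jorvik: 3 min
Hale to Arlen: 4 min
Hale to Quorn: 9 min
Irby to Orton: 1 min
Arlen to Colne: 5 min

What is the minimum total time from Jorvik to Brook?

7 min

Settle nodes by increasing distance from Jorvik:
Jorvik: 0
Yarm: 3  (via Jorvik)
Quorn: 4  (via Yarm)
Arlen: 4  (via Yarm)
Colne: 5  (via Yarm)
Ravel: 5  (via Jorvik)
Irby: 6  (via Jorvik)
Orton: 7  (via Irby)
Brook: 7  (via Quorn)
Shortest route: Jorvik → Yarm → Quorn → Brook = 7 min.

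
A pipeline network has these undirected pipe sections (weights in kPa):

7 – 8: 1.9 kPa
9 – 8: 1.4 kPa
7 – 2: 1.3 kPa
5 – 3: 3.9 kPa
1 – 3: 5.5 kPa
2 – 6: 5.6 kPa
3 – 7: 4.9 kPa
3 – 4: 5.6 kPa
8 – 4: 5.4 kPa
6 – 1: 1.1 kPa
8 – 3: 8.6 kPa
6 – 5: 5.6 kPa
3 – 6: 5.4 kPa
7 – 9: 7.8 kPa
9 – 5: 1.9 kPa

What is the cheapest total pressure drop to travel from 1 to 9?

8.6 kPa

Running Dijkstra from 1:
1: 0
6: 1.1  (via 1)
3: 5.5  (via 1)
2: 6.7  (via 6)
5: 6.7  (via 6)
7: 8  (via 2)
9: 8.6  (via 5)
Shortest route: 1–6–5–9 = 8.6 kPa.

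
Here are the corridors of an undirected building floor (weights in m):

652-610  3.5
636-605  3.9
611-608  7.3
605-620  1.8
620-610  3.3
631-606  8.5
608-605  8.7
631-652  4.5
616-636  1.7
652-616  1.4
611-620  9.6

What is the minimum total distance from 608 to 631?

Candidate routes:
608 → 611 → 620 → 610 → 652 → 631: 7.3+9.6+3.3+3.5+4.5 = 28.2
608 → 605 → 636 → 616 → 652 → 631: 8.7+3.9+1.7+1.4+4.5 = 20.2
608 → 605 → 620 → 610 → 652 → 631: 8.7+1.8+3.3+3.5+4.5 = 21.8
608 → 611 → 620 → 605 → 636 → 616 → 652 → 631: 7.3+9.6+1.8+3.9+1.7+1.4+4.5 = 30.2
The minimum is 20.2 m via 608 → 605 → 636 → 616 → 652 → 631.

20.2 m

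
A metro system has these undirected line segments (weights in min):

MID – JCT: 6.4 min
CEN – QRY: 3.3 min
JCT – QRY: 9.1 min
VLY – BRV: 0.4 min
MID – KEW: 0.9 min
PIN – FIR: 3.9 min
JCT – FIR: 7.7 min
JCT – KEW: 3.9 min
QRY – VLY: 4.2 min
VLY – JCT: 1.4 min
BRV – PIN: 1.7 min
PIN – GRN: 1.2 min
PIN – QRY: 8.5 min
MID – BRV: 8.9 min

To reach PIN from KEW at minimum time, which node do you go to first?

JCT

Compare a few routes:
KEW → JCT → VLY → BRV → PIN: 3.9+1.4+0.4+1.7 = 7.4
KEW → MID → BRV → PIN: 0.9+8.9+1.7 = 11.5
KEW → MID → JCT → VLY → BRV → PIN: 0.9+6.4+1.4+0.4+1.7 = 10.8
The minimum is 7.4 min via KEW → JCT → VLY → BRV → PIN.
So from KEW the first move is to JCT.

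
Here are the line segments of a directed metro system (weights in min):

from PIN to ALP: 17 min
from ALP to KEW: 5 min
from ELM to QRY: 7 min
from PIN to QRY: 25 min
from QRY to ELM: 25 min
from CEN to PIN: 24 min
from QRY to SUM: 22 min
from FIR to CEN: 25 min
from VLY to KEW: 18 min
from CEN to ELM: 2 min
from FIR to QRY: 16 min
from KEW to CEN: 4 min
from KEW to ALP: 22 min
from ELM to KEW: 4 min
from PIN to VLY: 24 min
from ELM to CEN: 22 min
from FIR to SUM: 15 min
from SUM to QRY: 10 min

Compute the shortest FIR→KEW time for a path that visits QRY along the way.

45 min

Best FIR to QRY: FIR–QRY costing 16
Best QRY to KEW: QRY–ELM–KEW costing 29
Total via QRY: 16 + 29 = 45 min.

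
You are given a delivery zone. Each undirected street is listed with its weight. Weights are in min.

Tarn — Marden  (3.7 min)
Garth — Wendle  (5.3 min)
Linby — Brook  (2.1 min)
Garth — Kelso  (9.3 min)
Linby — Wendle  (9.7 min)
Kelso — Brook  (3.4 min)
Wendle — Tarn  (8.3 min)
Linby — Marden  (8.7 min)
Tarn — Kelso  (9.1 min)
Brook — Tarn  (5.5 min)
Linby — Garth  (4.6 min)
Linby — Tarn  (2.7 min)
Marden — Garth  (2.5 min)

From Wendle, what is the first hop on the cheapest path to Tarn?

Tarn

Compare a few routes:
Wendle → Garth → Marden → Tarn: 5.3+2.5+3.7 = 11.5
Wendle → Linby → Tarn: 9.7+2.7 = 12.4
Wendle → Tarn: 8.3 = 8.3
Cheapest is Wendle → Tarn at 8.3 min.
So from Wendle the first move is to Tarn.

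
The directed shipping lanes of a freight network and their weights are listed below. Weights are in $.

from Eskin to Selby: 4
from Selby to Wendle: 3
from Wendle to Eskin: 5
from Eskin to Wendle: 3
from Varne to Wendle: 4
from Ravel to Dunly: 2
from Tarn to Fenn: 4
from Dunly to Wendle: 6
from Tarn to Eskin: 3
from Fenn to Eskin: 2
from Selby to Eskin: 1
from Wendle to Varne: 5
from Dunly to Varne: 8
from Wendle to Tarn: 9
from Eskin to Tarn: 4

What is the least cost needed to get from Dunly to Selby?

Candidate routes:
Dunly - Wendle - Tarn - Eskin - Selby: 6+9+3+4 = 22
Dunly - Varne - Wendle - Eskin - Selby: 8+4+5+4 = 21
Dunly - Wendle - Eskin - Selby: 6+5+4 = 15
Dunly - Wendle - Tarn - Fenn - Eskin - Selby: 6+9+4+2+4 = 25
Cheapest is Dunly - Wendle - Eskin - Selby at $15.

$15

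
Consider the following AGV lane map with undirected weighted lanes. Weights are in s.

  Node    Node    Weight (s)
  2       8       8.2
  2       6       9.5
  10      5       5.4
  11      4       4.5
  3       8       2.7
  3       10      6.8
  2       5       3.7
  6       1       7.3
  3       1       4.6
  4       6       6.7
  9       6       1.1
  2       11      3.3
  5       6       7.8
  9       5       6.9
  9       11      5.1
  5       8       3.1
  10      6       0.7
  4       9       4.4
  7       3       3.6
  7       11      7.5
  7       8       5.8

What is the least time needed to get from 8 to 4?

Settle nodes by increasing distance from 8:
8: 0
3: 2.7  (via 8)
5: 3.1  (via 8)
7: 5.8  (via 8)
2: 6.8  (via 5)
1: 7.3  (via 3)
10: 8.5  (via 5)
6: 9.2  (via 10)
9: 10  (via 5)
11: 10.1  (via 2)
4: 14.4  (via 9)
Shortest route: 8–5–9–4 = 14.4 s.

14.4 s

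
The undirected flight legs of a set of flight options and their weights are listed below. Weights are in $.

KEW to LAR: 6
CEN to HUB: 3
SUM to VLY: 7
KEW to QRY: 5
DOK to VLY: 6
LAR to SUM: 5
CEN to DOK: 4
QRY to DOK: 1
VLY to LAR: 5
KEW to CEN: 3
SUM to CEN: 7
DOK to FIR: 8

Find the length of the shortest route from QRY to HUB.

Shortest distances from QRY:
QRY: 0
DOK: 1  (via QRY)
CEN: 5  (via DOK)
KEW: 5  (via QRY)
VLY: 7  (via DOK)
HUB: 8  (via CEN)
Shortest route: QRY → DOK → CEN → HUB = $8.

$8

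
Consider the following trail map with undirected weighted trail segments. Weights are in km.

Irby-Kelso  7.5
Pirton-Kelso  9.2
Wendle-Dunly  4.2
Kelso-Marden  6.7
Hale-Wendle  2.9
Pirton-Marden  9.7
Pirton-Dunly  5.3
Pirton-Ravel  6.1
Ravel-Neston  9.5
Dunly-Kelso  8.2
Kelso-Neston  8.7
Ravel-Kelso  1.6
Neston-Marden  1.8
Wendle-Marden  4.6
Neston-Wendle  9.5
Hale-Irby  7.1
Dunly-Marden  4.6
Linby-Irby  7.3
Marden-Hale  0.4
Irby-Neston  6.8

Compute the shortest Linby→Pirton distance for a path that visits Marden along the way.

Best Linby to Marden: Linby → Irby → Hale → Marden costing 14.8
Best Marden to Pirton: Marden → Pirton costing 9.7
Total via Marden: 14.8 + 9.7 = 24.5 km.

24.5 km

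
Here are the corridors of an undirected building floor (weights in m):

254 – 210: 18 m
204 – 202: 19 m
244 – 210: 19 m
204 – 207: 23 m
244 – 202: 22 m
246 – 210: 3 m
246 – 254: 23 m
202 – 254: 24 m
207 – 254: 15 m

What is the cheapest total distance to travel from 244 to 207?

Compare a few routes:
244 → 210 → 254 → 207: 19+18+15 = 52
244 → 210 → 246 → 254 → 207: 19+3+23+15 = 60
244 → 202 → 204 → 207: 22+19+23 = 64
244 → 202 → 254 → 207: 22+24+15 = 61
The minimum is 52 m via 244 → 210 → 254 → 207.

52 m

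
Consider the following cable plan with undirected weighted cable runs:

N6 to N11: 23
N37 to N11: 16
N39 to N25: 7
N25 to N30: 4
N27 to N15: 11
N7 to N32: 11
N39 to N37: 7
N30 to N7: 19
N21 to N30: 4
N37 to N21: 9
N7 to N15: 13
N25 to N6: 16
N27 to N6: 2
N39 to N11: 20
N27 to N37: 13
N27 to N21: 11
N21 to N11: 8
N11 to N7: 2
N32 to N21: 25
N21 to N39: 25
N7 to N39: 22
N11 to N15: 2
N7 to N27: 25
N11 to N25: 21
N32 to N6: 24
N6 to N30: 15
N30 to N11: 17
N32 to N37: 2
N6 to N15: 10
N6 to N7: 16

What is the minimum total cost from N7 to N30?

14

Shortest distances from N7:
N7: 0
N11: 2  (via N7)
N15: 4  (via N11)
N21: 10  (via N11)
N32: 11  (via N7)
N37: 13  (via N32)
N30: 14  (via N21)
Shortest route: N7–N11–N21–N30 = 14.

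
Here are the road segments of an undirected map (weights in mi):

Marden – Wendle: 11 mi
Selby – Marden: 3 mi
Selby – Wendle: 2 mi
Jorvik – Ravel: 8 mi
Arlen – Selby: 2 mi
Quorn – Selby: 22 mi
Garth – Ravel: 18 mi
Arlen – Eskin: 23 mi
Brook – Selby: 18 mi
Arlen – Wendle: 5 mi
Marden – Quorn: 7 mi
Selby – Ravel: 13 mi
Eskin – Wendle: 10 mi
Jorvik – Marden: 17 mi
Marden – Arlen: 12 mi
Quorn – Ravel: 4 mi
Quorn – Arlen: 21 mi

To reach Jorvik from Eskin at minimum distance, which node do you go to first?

Wendle

Enumerating some paths:
Eskin → Wendle → Selby → Ravel → Jorvik: 10+2+13+8 = 33
Eskin → Wendle → Selby → Marden → Jorvik: 10+2+3+17 = 32
Cheapest is Eskin → Wendle → Selby → Marden → Jorvik at 32 mi.
So from Eskin the first move is to Wendle.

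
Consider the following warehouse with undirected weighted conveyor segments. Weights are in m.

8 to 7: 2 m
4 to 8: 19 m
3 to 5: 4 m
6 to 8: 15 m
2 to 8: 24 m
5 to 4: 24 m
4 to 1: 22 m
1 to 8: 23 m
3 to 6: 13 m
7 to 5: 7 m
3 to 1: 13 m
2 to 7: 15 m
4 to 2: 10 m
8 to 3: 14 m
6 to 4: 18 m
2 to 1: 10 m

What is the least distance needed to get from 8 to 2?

Candidate routes:
8 - 7 - 2: 2+15 = 17
8 - 2: 24 = 24
8 - 4 - 2: 19+10 = 29
Cheapest is 8 - 7 - 2 at 17 m.

17 m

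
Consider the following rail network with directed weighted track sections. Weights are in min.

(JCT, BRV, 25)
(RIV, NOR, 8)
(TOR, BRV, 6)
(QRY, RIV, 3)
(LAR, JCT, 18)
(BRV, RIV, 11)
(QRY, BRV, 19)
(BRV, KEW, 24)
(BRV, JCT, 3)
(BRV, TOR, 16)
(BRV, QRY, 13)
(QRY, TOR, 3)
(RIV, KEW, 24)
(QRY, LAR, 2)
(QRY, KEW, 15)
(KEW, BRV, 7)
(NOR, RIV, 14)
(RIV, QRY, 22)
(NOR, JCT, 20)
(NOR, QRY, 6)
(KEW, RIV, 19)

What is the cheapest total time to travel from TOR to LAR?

Compare a few routes:
TOR–BRV–QRY–LAR: 6+13+2 = 21
TOR–BRV–RIV–NOR–QRY–LAR: 6+11+8+6+2 = 33
Cheapest is TOR–BRV–QRY–LAR at 21 min.

21 min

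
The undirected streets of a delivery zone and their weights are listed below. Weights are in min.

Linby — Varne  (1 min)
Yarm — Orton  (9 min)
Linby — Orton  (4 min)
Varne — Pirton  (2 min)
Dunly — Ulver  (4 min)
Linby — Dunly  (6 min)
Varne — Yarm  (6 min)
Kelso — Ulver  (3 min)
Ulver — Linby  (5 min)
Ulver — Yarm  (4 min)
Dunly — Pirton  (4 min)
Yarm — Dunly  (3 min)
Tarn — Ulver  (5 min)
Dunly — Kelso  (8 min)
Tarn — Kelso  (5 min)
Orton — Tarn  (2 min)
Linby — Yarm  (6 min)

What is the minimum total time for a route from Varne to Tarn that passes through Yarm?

15 min

Best Varne to Yarm: Varne–Yarm costing 6
Best Yarm to Tarn: Yarm–Ulver–Tarn costing 9
Total via Yarm: 6 + 9 = 15 min.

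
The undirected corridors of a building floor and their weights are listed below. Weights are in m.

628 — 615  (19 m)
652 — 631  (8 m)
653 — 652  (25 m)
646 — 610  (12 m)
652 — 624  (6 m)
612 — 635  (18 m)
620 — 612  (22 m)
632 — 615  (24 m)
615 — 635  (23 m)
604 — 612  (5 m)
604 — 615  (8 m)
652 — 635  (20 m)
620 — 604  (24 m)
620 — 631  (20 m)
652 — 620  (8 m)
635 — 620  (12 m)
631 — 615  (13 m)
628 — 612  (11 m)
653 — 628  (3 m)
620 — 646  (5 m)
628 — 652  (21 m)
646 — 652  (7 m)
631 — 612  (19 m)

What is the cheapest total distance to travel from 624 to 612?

33 m

Shortest distances from 624:
624: 0
652: 6  (via 624)
646: 13  (via 652)
620: 14  (via 652)
631: 14  (via 652)
610: 25  (via 646)
635: 26  (via 652)
615: 27  (via 631)
628: 27  (via 652)
653: 30  (via 628)
612: 33  (via 631)
Shortest route: 624–652–631–612 = 33 m.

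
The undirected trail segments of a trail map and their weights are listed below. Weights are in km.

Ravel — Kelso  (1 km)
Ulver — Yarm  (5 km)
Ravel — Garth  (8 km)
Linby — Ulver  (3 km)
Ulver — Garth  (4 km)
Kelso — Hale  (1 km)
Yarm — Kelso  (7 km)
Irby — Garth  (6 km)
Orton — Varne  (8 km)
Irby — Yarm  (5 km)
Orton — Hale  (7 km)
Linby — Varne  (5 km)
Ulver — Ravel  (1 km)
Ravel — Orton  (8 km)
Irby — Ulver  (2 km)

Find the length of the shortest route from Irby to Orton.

Settle nodes by increasing distance from Irby:
Irby: 0
Ulver: 2  (via Irby)
Ravel: 3  (via Ulver)
Kelso: 4  (via Ravel)
Hale: 5  (via Kelso)
Yarm: 5  (via Irby)
Linby: 5  (via Ulver)
Garth: 6  (via Irby)
Varne: 10  (via Linby)
Orton: 11  (via Ravel)
Shortest route: Irby–Ulver–Ravel–Orton = 11 km.

11 km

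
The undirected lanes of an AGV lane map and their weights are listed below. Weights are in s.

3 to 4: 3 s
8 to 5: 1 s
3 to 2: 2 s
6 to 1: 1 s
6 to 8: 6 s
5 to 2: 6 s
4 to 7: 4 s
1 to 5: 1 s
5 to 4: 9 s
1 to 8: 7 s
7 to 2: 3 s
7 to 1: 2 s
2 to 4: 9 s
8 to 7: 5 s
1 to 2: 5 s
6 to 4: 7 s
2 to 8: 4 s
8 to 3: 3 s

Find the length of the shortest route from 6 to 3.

Running Dijkstra from 6:
6: 0
1: 1  (via 6)
5: 2  (via 1)
7: 3  (via 1)
8: 3  (via 5)
2: 6  (via 1)
3: 6  (via 8)
Shortest route: 6–1–5–8–3 = 6 s.

6 s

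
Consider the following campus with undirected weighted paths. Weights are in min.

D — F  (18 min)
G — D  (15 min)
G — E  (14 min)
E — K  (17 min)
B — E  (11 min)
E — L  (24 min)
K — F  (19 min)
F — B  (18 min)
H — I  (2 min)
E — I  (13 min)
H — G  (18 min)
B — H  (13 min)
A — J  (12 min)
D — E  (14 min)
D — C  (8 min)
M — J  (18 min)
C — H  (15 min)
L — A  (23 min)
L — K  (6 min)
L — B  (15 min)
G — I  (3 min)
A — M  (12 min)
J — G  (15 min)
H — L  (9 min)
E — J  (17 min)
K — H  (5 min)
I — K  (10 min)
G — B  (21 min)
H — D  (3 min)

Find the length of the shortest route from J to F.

Enumerating some paths:
J–G–I–H–D–F: 15+3+2+3+18 = 41
J–E–B–F: 17+11+18 = 46
J–G–I–H–K–F: 15+3+2+5+19 = 44
Cheapest is J–G–I–H–D–F at 41 min.

41 min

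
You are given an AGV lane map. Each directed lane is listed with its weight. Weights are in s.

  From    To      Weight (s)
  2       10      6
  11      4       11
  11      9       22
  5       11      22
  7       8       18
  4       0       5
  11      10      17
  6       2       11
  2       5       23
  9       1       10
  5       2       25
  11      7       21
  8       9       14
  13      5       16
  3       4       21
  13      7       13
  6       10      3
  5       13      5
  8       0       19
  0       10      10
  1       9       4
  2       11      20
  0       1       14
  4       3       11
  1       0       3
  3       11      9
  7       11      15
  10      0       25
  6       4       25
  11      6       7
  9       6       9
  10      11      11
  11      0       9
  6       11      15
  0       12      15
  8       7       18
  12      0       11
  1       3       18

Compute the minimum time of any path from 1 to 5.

47 s

Settle nodes by increasing distance from 1:
1: 0
0: 3  (via 1)
9: 4  (via 1)
6: 13  (via 9)
10: 13  (via 0)
3: 18  (via 1)
12: 18  (via 0)
2: 24  (via 6)
11: 24  (via 10)
4: 35  (via 11)
7: 45  (via 11)
5: 47  (via 2)
Shortest route: 1–9–6–2–5 = 47 s.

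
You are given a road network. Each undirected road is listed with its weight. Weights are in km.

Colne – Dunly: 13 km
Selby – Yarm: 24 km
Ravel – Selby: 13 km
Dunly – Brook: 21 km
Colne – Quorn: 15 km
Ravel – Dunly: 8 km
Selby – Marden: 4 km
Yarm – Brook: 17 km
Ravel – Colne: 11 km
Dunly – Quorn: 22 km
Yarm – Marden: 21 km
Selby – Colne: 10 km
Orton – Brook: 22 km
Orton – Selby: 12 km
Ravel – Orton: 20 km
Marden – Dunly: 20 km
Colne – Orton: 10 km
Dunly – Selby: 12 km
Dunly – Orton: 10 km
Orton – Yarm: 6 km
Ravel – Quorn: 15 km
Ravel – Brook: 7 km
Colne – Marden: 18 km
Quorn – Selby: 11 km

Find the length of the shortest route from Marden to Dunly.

Compare a few routes:
Marden → Selby → Orton → Dunly: 4+12+10 = 26
Marden → Selby → Dunly: 4+12 = 16
Marden → Dunly: 20 = 20
Marden → Selby → Ravel → Dunly: 4+13+8 = 25
Cheapest is Marden → Selby → Dunly at 16 km.

16 km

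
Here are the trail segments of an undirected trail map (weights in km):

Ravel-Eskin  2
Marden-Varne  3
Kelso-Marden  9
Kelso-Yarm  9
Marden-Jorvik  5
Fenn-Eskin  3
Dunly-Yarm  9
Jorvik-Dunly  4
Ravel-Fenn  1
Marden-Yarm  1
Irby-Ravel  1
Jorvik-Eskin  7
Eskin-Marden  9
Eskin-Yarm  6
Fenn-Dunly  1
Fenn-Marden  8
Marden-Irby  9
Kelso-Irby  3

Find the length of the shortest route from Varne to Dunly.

Running Dijkstra from Varne:
Varne: 0
Marden: 3  (via Varne)
Yarm: 4  (via Marden)
Jorvik: 8  (via Marden)
Eskin: 10  (via Yarm)
Fenn: 11  (via Marden)
Irby: 12  (via Marden)
Dunly: 12  (via Jorvik)
Shortest route: Varne → Marden → Jorvik → Dunly = 12 km.

12 km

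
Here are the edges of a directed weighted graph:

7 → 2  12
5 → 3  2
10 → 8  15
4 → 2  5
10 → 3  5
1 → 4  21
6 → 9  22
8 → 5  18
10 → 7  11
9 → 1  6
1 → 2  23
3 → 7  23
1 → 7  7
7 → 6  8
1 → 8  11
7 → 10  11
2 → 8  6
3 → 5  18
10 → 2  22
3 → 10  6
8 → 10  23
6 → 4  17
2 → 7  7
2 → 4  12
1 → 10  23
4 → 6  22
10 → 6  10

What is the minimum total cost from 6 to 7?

Settle nodes by increasing distance from 6:
6: 0
4: 17  (via 6)
2: 22  (via 4)
9: 22  (via 6)
1: 28  (via 9)
8: 28  (via 2)
7: 29  (via 2)
Shortest route: 6–4–2–7 = 29.

29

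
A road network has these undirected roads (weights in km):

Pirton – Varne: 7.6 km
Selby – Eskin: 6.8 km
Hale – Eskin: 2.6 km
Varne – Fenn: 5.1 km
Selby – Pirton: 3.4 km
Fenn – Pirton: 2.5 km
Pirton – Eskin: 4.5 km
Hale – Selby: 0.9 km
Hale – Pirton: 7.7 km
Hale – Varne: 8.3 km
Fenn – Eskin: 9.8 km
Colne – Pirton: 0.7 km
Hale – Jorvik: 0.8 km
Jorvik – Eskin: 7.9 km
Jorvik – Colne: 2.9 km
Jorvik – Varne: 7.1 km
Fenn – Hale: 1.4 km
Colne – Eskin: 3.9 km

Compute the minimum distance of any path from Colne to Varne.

8.3 km

Shortest distances from Colne:
Colne: 0
Pirton: 0.7  (via Colne)
Jorvik: 2.9  (via Colne)
Fenn: 3.2  (via Pirton)
Hale: 3.7  (via Jorvik)
Eskin: 3.9  (via Colne)
Selby: 4.1  (via Pirton)
Varne: 8.3  (via Pirton)
Shortest route: Colne → Pirton → Varne = 8.3 km.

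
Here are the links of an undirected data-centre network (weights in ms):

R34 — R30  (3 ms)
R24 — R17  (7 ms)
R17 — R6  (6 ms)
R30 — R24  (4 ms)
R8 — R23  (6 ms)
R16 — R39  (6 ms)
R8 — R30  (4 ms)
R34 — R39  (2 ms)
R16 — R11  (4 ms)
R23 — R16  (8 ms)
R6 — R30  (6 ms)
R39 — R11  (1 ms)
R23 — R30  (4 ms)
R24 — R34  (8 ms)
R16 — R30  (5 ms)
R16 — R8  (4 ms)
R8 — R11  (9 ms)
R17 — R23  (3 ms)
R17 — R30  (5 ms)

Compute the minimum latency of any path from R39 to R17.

Candidate routes:
R39 → R34 → R30 → R17: 2+3+5 = 10
R39 → R34 → R30 → R23 → R17: 2+3+4+3 = 12
Cheapest is R39 → R34 → R30 → R17 at 10 ms.

10 ms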